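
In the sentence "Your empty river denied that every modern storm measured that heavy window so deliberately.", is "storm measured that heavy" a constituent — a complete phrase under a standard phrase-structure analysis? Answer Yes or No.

No

"storm" belongs to the noun phrase "every modern storm" while "heavy" belongs to the verb phrase "measured that heavy window so deliberately"; a span that runs across that boundary is not a single phrase.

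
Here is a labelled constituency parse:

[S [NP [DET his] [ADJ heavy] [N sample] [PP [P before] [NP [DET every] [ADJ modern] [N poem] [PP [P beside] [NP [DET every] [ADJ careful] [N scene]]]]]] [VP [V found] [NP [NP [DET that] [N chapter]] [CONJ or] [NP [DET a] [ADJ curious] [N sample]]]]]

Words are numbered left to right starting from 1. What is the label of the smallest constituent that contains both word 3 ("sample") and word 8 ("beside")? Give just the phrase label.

NP

The smallest bracket enclosing both words is [NP his heavy sample before every modern poem beside every careful scene], so the label is NP.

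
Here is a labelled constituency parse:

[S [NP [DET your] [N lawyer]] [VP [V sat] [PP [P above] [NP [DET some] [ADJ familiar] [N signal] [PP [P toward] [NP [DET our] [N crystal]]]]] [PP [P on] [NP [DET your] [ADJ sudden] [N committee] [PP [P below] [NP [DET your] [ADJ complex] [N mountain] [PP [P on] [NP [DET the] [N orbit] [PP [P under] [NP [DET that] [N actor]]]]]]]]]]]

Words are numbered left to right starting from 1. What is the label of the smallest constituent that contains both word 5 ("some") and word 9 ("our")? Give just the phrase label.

Word 5 lies under S → VP → PP → NP → DET; word 9 lies under S → VP → PP → NP → PP → NP → DET. The lowest shared node is the NP.

NP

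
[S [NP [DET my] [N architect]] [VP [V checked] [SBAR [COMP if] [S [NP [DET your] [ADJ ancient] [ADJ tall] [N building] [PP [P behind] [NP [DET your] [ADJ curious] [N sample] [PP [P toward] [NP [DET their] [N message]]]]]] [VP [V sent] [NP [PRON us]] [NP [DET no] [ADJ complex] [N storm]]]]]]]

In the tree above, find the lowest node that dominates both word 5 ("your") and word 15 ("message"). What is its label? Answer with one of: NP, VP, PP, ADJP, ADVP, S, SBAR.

Both words fall inside [NP your ancient tall building behind your curious sample toward their message] (words 5–15), and no smaller constituent contains them both. Label: NP.

NP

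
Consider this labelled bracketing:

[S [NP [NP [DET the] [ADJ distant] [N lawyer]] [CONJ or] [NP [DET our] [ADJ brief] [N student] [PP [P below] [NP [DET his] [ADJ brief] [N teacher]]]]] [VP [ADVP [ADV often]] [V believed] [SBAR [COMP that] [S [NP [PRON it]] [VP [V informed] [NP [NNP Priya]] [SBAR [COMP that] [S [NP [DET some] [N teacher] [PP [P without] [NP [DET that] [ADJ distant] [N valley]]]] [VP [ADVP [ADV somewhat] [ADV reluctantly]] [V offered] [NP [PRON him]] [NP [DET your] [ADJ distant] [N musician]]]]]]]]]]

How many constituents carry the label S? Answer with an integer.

3

Scanning left to right, an opening `[S` appears at word positions 1, 15, 19 — 3 in total.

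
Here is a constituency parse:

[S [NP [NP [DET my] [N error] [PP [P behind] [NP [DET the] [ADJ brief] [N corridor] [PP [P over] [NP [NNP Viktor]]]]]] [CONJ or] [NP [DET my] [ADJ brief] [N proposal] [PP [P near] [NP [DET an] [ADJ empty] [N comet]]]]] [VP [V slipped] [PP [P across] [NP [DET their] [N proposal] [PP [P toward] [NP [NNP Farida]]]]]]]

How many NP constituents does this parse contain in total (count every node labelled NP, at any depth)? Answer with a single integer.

Scanning left to right, an opening `[NP` appears at word positions 1, 1, 4, 8, 10, 14, 19, 22 — 8 in total.

8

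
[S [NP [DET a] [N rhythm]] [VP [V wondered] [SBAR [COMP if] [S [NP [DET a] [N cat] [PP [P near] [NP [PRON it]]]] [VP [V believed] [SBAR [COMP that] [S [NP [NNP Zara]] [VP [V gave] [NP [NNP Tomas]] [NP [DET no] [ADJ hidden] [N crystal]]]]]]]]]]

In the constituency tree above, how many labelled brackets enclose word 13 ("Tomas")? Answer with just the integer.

10

Path from the root down to the word: S → VP → SBAR → S → VP → SBAR → S → VP → NP → NNP. That is 10 enclosing brackets.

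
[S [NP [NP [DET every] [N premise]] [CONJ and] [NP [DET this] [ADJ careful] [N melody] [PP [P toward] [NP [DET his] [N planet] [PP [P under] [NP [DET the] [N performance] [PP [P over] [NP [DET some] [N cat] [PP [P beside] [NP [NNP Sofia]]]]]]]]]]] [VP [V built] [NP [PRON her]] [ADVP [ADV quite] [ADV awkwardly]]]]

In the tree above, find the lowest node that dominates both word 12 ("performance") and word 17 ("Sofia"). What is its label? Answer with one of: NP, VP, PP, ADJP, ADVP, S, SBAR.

Word 12 lies under S → NP → NP → PP → NP → PP → NP → N; word 17 lies under S → NP → NP → PP → NP → PP → NP → PP → NP → PP → NP → NNP. The lowest shared node is the NP.

NP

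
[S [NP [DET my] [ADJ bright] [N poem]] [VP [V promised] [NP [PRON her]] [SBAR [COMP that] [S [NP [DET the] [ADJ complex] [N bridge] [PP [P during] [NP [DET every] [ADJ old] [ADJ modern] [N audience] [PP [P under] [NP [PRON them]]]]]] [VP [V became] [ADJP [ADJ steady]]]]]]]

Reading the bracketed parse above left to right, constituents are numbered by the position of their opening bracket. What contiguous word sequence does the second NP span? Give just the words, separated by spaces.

her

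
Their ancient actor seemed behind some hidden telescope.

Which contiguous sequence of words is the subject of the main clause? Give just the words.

their ancient actor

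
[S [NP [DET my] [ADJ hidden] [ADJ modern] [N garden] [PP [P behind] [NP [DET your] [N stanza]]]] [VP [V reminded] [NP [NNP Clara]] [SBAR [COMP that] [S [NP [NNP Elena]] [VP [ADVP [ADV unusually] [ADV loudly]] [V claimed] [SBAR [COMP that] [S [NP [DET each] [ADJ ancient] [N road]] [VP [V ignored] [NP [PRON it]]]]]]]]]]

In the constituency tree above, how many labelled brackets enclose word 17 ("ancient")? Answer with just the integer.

9

The word sits inside ADJ, which is inside NP, inside S, inside SBAR, inside VP, inside S, inside SBAR, inside VP, inside S — 9 brackets in all.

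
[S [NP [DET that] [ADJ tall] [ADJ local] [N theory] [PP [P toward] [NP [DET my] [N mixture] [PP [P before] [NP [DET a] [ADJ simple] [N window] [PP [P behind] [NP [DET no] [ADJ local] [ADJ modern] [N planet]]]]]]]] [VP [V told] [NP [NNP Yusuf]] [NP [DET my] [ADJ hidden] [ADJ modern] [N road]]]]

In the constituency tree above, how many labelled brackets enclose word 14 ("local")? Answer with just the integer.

9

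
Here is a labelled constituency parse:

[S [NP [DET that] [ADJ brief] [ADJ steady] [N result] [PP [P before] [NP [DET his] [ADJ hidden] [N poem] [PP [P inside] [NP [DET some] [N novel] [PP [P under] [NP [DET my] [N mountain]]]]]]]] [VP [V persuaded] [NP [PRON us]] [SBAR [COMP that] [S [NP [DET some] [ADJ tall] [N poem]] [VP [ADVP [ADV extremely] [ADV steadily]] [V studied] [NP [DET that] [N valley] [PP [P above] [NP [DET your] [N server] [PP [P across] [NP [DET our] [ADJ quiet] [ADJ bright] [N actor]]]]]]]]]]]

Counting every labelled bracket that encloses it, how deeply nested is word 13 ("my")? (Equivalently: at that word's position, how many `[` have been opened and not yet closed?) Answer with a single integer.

The word sits inside DET, which is inside NP, inside PP, inside NP, inside PP, inside NP, inside PP, inside NP, inside S — 9 brackets in all.

9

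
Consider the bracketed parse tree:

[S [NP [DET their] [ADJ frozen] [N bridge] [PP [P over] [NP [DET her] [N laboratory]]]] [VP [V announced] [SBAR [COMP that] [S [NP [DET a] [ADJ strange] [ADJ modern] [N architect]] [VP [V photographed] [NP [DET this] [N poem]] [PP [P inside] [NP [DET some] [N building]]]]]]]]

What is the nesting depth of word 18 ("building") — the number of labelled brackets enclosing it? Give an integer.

8

Counting open brackets not yet closed at "building": [S [VP [SBAR [S [VP [PP [NP [N = 8.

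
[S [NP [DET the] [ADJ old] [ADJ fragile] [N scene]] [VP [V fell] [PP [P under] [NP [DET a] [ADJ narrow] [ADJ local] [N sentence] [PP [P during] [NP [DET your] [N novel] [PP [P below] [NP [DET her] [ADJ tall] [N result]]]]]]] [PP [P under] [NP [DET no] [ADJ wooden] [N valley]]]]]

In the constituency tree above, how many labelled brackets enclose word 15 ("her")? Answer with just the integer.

9

Counting open brackets not yet closed at "her": [S [VP [PP [NP [PP [NP [PP [NP [DET = 9.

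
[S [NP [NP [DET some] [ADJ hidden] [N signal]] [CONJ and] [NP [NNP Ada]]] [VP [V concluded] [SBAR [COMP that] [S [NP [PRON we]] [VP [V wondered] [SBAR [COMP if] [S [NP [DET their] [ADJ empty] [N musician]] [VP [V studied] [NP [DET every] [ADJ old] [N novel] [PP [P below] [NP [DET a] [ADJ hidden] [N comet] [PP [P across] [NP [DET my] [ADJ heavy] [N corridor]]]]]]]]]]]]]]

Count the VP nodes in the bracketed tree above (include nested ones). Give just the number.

The VP constituents are: [VP concluded that we wondered if their empty musician studied every old novel below a hidden comet across my heavy corridor]; [VP wondered if their empty musician studied every old novel below a hidden comet across my heavy corridor]; [VP studied every old novel below a hidden comet across my heavy corridor]. Total: 3.

3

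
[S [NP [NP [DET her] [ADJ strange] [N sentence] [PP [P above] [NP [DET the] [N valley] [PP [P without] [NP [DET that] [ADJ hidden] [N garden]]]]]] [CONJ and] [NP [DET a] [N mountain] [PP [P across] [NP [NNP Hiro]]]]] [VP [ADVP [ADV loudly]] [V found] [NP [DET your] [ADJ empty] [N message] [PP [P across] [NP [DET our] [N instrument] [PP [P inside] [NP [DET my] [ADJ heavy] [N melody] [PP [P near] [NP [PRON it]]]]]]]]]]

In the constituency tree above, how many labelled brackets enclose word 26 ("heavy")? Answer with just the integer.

Path from the root down to the word: S → VP → NP → PP → NP → PP → NP → ADJ. That is 8 enclosing brackets.

8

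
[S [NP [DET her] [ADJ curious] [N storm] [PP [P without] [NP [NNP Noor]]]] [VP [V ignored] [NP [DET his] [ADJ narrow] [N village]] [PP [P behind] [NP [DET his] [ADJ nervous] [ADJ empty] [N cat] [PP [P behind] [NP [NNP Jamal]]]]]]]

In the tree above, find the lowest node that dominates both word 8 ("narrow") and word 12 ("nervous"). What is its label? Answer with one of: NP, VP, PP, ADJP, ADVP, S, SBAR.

VP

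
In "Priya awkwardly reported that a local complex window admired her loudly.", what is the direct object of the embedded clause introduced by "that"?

her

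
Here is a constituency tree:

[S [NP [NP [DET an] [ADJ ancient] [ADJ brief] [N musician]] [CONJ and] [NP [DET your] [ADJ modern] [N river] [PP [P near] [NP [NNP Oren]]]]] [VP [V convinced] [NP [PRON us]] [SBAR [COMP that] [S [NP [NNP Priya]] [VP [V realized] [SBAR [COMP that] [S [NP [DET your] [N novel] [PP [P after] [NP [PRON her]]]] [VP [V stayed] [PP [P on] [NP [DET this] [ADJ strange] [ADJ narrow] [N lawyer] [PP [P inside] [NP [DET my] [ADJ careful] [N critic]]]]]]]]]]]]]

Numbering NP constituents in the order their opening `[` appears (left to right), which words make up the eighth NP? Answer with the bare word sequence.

her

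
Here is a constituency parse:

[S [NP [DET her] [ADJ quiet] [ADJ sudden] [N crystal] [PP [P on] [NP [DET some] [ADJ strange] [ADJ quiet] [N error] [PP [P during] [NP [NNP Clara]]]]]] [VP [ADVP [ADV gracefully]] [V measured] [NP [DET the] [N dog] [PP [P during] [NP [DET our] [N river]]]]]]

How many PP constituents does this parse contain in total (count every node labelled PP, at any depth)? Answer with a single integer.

3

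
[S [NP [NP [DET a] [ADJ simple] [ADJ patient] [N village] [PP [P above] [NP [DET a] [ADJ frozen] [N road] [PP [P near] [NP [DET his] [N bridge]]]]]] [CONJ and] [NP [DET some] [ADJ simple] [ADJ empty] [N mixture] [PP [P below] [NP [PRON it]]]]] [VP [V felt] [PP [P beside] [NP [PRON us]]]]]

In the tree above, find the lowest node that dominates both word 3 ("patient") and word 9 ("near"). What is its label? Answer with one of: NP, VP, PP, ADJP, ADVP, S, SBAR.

Word 3 lies under S → NP → NP → ADJ; word 9 lies under S → NP → NP → PP → NP → PP → P. The lowest shared node is the NP.

NP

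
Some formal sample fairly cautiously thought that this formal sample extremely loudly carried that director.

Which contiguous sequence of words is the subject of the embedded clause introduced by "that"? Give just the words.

this formal sample

"this formal sample" is the NP that combines with the VP headed by "carried" to form the embedded clause introduced by "that" — the subject.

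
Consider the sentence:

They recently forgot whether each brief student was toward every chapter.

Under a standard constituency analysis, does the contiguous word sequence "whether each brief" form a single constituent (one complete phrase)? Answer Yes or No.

No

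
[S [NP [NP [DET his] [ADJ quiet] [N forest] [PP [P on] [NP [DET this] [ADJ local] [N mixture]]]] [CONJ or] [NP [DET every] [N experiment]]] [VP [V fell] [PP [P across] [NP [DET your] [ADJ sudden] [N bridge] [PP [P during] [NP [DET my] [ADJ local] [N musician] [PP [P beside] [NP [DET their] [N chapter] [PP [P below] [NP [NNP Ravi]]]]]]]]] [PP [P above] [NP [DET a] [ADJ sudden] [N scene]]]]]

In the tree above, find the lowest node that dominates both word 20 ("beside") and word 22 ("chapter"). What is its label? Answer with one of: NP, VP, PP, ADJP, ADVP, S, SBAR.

Both words fall inside [PP beside their chapter below Ravi] (words 20–24), and no smaller constituent contains them both. Label: PP.

PP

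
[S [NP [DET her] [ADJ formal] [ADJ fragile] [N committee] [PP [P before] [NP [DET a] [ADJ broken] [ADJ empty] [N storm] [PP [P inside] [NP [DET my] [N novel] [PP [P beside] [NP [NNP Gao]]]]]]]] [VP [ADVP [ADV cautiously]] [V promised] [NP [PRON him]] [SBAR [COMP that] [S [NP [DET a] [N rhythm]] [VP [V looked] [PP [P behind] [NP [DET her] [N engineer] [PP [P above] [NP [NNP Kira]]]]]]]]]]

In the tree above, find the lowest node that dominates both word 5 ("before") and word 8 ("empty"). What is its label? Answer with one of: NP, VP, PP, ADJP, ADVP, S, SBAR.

The smallest bracket enclosing both words is [PP before a broken empty storm inside my novel beside Gao], so the label is PP.

PP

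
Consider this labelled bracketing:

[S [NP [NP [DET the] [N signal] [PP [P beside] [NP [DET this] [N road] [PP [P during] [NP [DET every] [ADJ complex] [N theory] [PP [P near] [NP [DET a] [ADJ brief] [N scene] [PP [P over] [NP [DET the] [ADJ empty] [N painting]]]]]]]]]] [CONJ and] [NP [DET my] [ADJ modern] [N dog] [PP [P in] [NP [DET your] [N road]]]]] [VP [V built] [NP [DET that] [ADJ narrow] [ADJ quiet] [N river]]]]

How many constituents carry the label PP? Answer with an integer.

5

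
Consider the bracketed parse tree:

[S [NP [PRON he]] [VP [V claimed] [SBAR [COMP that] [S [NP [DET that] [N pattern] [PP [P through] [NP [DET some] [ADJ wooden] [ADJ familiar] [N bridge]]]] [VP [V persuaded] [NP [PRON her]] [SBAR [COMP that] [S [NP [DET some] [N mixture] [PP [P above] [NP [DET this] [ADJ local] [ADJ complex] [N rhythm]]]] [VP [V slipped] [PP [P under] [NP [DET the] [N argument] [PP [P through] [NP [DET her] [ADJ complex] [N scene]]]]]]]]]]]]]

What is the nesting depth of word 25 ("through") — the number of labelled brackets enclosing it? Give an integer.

12

The word sits inside P, which is inside PP, inside NP, inside PP, inside VP, inside S, inside SBAR, inside VP, inside S, inside SBAR, inside VP, inside S — 12 brackets in all.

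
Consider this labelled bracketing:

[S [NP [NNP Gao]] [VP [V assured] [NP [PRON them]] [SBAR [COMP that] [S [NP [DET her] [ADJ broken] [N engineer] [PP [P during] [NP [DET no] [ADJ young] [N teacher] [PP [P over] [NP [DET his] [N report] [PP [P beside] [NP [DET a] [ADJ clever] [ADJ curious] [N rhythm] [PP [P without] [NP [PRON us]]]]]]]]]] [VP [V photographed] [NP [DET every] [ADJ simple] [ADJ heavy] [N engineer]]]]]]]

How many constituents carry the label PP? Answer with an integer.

4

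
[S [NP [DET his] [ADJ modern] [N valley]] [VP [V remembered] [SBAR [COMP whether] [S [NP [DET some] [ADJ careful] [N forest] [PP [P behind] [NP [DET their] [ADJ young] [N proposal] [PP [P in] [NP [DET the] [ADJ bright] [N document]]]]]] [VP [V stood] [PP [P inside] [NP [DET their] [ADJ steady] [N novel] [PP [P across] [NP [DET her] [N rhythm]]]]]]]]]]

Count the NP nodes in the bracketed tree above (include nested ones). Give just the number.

6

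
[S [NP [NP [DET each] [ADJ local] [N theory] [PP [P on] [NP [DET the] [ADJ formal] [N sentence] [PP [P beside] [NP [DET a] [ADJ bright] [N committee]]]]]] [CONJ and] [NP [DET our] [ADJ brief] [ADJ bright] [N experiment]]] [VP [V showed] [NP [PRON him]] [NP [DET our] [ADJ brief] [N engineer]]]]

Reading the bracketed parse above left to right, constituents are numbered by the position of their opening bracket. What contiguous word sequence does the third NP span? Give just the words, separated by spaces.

the formal sentence beside a bright committee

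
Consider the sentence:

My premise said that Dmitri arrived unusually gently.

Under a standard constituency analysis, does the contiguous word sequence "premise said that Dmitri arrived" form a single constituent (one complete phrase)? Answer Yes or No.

The sequence begins inside the noun phrase "my premise" and ends inside the verb phrase "said that Dmitri arrived unusually gently"; it crosses a phrase boundary, so no single node in the tree spans exactly those words.

No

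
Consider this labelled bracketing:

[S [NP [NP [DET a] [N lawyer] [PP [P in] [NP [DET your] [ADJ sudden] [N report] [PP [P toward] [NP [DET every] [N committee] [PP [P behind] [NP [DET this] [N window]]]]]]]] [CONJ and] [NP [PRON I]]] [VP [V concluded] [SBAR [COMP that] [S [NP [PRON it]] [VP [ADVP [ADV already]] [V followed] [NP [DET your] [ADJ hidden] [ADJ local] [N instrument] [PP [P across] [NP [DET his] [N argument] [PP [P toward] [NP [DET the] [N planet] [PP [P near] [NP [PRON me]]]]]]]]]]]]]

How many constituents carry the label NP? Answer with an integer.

Scanning left to right, an opening `[NP` appears at word positions 1, 1, 4, 8, 11, 14, 17, 20, 25, 28, 31 — 11 in total.

11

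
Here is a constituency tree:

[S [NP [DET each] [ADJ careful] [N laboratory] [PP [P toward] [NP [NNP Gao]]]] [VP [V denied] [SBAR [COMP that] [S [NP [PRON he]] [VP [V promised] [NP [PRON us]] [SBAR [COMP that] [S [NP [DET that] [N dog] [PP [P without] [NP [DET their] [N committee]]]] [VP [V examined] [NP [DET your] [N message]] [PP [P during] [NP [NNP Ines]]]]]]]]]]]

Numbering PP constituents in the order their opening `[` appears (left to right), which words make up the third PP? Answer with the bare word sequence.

during Ines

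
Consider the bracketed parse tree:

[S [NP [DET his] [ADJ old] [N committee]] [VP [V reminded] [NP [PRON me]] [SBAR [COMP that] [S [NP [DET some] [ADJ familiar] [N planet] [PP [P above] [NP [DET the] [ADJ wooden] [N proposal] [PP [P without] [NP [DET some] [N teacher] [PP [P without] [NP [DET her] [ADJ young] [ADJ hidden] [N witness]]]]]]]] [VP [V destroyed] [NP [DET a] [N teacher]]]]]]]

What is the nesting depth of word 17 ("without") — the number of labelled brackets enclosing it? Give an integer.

The word sits inside P, which is inside PP, inside NP, inside PP, inside NP, inside PP, inside NP, inside S, inside SBAR, inside VP, inside S — 11 brackets in all.

11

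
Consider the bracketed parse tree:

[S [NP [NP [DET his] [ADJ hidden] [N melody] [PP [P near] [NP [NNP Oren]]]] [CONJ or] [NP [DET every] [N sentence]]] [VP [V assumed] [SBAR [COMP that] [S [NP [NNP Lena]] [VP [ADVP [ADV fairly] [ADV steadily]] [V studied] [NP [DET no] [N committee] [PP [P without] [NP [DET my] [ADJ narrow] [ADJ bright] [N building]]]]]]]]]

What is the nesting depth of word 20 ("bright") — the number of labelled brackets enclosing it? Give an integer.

Counting open brackets not yet closed at "bright": [S [VP [SBAR [S [VP [NP [PP [NP [ADJ = 9.

9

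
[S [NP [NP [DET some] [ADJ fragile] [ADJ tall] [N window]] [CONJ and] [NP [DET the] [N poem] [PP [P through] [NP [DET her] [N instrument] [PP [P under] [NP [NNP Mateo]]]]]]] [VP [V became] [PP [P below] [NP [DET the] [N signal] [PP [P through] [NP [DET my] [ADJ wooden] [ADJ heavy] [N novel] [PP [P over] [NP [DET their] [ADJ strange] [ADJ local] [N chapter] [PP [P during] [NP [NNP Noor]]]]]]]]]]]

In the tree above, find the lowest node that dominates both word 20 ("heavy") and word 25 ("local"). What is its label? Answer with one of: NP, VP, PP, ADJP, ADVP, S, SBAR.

NP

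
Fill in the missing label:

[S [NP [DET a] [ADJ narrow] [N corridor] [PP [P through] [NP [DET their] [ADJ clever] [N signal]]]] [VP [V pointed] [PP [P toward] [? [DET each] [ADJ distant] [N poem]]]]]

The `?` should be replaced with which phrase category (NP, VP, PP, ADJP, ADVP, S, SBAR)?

NP

A constituent whose immediate children are DET 'each', ADJ 'distant', N 'poem' is a noun phrase: NP.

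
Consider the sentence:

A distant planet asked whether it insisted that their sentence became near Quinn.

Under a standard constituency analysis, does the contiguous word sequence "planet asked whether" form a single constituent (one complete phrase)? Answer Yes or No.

No

The smallest constituent containing the whole sequence is the clause [S a distant planet asked whether it insisted that their sentence became near Quinn], but the sequence is only part of it — it straddles the boundary between noun phrase "a distant planet" and verb phrase "asked whether it insisted that their sentence became near Quinn".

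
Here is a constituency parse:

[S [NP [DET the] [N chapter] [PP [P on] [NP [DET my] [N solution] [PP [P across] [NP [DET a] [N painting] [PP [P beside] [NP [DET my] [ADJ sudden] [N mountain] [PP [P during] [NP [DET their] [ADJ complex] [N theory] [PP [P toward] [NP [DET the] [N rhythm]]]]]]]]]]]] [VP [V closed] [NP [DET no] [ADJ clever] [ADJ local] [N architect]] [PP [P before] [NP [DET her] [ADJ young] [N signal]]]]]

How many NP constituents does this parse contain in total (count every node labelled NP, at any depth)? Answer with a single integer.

8

Listing each NP by its span: [NP the chapter on my solution across a painting beside my sudden mountain during their complex theory toward the rhythm]; [NP my solution across a painting beside my sudden mountain during their complex theory toward the rhythm]; [NP a painting beside my sudden mountain during their complex theory toward the rhythm]; [NP my sudden mountain during their complex theory toward the rhythm]; [NP their complex theory toward the rhythm]; [NP the rhythm] … — that makes 8.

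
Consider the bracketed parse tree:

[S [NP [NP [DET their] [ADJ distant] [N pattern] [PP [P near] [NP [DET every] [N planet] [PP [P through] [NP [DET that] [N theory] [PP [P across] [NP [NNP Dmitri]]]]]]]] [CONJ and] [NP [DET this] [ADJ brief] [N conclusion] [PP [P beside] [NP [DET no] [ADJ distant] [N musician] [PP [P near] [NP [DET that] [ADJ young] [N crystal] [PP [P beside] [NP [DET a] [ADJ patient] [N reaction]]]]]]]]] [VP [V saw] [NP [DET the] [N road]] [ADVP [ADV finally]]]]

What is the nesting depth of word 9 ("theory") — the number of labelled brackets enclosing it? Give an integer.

8

The word sits inside N, which is inside NP, inside PP, inside NP, inside PP, inside NP, inside NP, inside S — 8 brackets in all.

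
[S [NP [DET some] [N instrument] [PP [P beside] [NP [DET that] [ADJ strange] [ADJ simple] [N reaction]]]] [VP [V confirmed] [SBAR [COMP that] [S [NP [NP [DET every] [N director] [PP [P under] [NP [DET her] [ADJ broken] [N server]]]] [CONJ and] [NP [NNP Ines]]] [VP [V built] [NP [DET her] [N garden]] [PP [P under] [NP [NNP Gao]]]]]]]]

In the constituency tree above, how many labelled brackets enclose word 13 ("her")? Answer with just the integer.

9

Path from the root down to the word: S → VP → SBAR → S → NP → NP → PP → NP → DET. That is 9 enclosing brackets.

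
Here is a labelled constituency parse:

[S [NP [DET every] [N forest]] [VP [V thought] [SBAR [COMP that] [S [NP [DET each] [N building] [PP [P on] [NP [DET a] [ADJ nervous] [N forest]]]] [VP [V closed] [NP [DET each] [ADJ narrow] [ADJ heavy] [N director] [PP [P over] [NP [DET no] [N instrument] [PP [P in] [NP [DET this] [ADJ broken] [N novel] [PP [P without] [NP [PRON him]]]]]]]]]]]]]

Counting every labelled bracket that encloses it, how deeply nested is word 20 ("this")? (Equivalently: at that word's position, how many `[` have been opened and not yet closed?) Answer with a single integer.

11

The word sits inside DET, which is inside NP, inside PP, inside NP, inside PP, inside NP, inside VP, inside S, inside SBAR, inside VP, inside S — 11 brackets in all.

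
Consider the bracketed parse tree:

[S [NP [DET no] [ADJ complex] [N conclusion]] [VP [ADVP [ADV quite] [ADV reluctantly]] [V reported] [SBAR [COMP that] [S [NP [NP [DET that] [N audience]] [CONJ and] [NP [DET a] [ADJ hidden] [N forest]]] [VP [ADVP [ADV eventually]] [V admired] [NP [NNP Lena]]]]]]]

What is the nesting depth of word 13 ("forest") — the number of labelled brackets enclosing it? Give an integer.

Path from the root down to the word: S → VP → SBAR → S → NP → NP → N. That is 7 enclosing brackets.

7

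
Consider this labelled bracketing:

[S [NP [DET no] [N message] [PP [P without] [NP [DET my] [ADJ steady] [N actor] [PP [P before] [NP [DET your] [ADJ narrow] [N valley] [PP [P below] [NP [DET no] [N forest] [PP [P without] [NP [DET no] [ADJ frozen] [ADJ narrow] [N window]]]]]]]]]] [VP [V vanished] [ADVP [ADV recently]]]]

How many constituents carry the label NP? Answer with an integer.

5

The NP constituents are: [NP no message without my steady actor before your narrow valley below no forest without no frozen narrow window]; [NP my steady actor before your narrow valley below no forest without no frozen narrow window]; [NP your narrow valley below no forest without no frozen narrow window]; [NP no forest without no frozen narrow window]; [NP no frozen narrow window]. Total: 5.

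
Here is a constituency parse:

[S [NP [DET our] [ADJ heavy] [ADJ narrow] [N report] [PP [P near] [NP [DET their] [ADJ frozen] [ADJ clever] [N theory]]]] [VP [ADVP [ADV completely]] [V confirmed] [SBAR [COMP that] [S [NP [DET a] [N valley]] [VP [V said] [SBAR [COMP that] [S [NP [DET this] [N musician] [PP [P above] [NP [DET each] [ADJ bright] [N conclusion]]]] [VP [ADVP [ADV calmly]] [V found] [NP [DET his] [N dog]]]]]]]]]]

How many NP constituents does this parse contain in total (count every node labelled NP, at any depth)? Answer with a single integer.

The NP constituents are: [NP our heavy narrow report near their frozen clever theory]; [NP their frozen clever theory]; [NP a valley]; [NP this musician above each bright conclusion]; [NP each bright conclusion]; [NP his dog]. Total: 6.

6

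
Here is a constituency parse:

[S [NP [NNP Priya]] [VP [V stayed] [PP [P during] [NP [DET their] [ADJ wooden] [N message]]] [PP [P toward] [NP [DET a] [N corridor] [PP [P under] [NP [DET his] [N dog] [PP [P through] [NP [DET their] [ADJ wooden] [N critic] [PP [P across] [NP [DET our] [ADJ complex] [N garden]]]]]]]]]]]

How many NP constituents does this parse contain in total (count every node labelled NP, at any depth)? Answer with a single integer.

6

Scanning left to right, an opening `[NP` appears at word positions 1, 4, 8, 11, 14, 18 — 6 in total.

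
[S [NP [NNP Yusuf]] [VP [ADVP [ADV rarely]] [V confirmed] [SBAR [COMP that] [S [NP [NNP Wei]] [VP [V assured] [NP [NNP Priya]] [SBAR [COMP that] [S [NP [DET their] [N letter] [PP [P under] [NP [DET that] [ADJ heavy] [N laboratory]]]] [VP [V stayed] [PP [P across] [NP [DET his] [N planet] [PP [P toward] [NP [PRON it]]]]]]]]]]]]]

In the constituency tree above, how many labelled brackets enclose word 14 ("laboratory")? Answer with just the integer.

11

The word sits inside N, which is inside NP, inside PP, inside NP, inside S, inside SBAR, inside VP, inside S, inside SBAR, inside VP, inside S — 11 brackets in all.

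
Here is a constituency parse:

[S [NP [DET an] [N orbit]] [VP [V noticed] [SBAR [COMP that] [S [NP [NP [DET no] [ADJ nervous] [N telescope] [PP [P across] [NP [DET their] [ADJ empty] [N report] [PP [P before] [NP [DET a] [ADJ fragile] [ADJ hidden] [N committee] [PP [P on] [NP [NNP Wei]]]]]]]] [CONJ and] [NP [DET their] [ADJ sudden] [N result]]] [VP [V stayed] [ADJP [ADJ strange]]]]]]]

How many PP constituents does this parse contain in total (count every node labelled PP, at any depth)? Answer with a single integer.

3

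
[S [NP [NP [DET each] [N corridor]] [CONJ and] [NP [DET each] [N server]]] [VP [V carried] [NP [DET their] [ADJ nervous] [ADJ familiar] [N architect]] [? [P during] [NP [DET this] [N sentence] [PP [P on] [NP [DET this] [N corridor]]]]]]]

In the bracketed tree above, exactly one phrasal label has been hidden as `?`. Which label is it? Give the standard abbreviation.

The `?` node immediately contains: P 'during', NP. That is the internal structure of a prepositional phrase, so the label is PP.

PP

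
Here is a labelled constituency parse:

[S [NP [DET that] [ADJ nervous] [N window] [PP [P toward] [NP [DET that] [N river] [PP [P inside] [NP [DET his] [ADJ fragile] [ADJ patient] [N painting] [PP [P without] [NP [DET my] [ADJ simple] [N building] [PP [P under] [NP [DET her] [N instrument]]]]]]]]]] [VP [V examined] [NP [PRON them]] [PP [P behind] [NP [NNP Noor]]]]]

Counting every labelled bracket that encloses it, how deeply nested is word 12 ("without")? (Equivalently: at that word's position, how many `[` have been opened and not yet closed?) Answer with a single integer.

8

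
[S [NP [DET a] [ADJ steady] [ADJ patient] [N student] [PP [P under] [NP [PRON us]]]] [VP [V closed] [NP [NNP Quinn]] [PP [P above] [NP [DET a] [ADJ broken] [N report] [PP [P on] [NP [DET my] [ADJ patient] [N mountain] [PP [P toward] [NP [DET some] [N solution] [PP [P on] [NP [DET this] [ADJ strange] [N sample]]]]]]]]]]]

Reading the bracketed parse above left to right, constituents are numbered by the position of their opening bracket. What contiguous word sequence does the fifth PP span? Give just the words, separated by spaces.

on this strange sample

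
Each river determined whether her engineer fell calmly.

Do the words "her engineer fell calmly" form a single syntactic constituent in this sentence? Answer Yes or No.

These words form the whole clause headed by "fell", so yes — one constituent.

Yes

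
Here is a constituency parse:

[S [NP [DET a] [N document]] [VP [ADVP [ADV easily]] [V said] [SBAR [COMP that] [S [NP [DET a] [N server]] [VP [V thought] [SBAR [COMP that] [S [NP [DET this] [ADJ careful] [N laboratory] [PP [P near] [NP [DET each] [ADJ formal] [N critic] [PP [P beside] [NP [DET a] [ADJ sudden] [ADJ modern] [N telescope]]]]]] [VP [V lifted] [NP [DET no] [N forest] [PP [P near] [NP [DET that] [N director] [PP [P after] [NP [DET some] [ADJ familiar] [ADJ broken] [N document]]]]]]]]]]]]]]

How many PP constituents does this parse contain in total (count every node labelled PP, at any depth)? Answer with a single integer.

4

Listing each PP by its span: [PP near each formal critic beside a sudden modern telescope]; [PP beside a sudden modern telescope]; [PP near that director after some familiar broken document]; [PP after some familiar broken document] — that makes 4.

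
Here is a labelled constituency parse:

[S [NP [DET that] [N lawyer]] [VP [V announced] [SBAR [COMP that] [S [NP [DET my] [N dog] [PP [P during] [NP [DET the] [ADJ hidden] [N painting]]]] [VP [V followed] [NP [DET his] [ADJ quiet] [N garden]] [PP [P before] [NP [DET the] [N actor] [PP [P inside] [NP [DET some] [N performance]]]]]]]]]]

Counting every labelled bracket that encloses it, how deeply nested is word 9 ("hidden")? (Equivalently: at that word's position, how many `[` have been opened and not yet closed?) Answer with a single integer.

8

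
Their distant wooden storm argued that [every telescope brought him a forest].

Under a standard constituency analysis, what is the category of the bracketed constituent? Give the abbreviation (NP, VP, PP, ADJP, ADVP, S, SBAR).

"brought" is the head of the bracketed span, so the span is a clause: S.

S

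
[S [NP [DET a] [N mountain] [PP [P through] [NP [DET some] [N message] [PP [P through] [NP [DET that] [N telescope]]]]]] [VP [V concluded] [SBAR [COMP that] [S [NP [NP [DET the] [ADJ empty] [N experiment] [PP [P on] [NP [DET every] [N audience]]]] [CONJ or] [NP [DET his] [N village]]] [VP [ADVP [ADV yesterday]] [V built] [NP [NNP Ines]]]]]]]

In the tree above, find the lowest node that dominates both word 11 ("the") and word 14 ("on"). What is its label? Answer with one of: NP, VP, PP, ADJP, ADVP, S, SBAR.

The smallest bracket enclosing both words is [NP the empty experiment on every audience], so the label is NP.

NP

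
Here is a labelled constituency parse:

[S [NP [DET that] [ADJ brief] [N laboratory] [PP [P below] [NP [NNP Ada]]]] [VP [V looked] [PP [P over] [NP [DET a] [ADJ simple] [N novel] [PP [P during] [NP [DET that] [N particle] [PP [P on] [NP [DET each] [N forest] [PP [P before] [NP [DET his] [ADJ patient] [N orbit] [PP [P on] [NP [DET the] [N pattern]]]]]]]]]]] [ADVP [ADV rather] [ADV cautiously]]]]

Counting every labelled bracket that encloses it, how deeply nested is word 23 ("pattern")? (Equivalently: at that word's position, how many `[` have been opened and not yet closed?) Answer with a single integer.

The word sits inside N, which is inside NP, inside PP, inside NP, inside PP, inside NP, inside PP, inside NP, inside PP, inside NP, inside PP, inside VP, inside S — 13 brackets in all.

13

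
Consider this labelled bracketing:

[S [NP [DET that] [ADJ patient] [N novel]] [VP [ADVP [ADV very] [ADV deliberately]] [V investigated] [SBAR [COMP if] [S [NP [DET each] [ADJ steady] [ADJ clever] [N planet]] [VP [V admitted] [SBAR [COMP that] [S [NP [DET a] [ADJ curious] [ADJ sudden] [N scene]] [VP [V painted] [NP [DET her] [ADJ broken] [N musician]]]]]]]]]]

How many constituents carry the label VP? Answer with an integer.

3

Scanning left to right, an opening `[VP` appears at word positions 4, 12, 18 — 3 in total.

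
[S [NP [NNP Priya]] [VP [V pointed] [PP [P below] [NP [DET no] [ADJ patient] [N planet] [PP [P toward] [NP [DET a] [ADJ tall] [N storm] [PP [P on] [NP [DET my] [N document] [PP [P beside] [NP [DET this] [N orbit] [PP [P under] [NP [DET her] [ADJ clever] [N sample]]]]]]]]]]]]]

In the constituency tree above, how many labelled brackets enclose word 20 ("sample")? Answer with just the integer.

13

Counting open brackets not yet closed at "sample": [S [VP [PP [NP [PP [NP [PP [NP [PP [NP [PP [NP [N = 13.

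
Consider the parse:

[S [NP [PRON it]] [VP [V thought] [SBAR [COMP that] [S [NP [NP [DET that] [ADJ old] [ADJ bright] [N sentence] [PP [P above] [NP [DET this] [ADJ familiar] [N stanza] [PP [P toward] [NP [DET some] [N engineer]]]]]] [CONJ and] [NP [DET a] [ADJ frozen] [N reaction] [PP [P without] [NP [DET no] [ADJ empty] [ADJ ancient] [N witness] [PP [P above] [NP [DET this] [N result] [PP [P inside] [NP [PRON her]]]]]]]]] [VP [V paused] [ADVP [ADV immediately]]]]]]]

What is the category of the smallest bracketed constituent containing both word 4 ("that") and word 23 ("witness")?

NP

Both words fall inside [NP that old bright sentence above this familiar stanza toward some engineer and a frozen reaction without no empty ancient witness above this result inside her] (words 4–28), and no smaller constituent contains them both. Label: NP.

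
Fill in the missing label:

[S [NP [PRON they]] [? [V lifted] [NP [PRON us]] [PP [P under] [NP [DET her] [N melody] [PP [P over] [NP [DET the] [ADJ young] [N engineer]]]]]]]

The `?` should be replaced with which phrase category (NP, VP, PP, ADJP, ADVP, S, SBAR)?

VP

Looking at what the `?` directly dominates — V 'lifted', NP, PP — this is a verb phrase (VP).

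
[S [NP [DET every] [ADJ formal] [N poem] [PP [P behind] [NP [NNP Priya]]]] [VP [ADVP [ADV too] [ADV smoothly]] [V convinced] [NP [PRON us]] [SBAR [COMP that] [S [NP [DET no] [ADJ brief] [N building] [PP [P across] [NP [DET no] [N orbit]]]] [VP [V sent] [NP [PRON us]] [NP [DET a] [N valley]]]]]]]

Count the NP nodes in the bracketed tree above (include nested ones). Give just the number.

Scanning left to right, an opening `[NP` appears at word positions 1, 5, 9, 11, 15, 18, 19 — 7 in total.

7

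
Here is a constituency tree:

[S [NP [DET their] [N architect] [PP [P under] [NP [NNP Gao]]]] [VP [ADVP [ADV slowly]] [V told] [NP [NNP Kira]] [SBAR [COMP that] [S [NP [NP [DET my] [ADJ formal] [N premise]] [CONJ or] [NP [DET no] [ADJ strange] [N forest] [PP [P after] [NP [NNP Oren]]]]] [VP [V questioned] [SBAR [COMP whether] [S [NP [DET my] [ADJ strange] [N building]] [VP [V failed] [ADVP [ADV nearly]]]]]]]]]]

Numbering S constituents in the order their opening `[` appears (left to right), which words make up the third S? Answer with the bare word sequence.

Opening `[S` markers occur at word positions 1, 9, 20; the third of these opens the constituent [S my strange building failed nearly].

my strange building failed nearly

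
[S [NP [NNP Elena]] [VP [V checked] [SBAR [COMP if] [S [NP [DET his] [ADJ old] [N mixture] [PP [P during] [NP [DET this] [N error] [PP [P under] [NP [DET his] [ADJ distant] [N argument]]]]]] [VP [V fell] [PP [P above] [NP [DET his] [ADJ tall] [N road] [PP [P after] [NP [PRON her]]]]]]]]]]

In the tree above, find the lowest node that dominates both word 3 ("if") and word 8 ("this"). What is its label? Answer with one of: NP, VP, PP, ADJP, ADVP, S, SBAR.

SBAR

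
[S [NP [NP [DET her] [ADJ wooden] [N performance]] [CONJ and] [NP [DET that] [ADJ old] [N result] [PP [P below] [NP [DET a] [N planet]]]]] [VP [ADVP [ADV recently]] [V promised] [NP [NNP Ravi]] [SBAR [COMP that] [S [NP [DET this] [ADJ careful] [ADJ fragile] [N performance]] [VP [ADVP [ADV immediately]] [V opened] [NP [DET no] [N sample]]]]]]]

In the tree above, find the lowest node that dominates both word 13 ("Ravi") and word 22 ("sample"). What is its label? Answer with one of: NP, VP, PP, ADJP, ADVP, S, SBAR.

VP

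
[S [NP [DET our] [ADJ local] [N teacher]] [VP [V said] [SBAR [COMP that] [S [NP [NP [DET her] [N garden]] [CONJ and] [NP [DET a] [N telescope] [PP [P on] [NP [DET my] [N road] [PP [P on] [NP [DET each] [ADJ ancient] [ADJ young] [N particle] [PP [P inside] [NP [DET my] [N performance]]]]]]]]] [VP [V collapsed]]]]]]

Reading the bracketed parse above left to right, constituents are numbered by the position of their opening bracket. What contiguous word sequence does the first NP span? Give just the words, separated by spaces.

our local teacher

Opening `[NP` markers occur at word positions 1, 6, 6, 9, 12, 15, 20; the first of these opens the constituent [NP our local teacher].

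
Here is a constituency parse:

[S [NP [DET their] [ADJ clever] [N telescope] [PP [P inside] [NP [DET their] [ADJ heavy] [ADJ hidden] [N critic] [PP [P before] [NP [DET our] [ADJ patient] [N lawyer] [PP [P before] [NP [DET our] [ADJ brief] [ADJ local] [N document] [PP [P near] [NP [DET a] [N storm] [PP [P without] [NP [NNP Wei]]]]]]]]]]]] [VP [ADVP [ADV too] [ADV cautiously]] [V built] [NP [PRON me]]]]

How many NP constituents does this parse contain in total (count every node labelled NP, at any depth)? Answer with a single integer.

The NP constituents are: [NP their clever telescope inside their heavy hidden critic before our patient lawyer before our brief local document near a storm without Wei]; [NP their heavy hidden critic before our patient lawyer before our brief local document near a storm without Wei]; [NP our patient lawyer before our brief local document near a storm without Wei]; [NP our brief local document near a storm without Wei]; [NP a storm without Wei]; [NP Wei] …. Total: 7.

7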